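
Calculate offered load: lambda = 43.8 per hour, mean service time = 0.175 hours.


Offered load a = lambda * E[S] = 43.8 * 0.175 = 7.67 Erlangs

7.67 Erlangs


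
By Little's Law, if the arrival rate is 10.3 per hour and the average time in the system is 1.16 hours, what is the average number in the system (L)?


L = lambda * W = 10.3 * 1.16 = 11.95

11.95


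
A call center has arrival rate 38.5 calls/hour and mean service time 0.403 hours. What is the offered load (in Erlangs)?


Offered load a = lambda * E[S] = 38.5 * 0.403 = 15.52 Erlangs

15.52 Erlangs


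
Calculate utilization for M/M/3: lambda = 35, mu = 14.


rho = lambda/(c*mu) = 35/(3*14) = 0.8333

0.8333


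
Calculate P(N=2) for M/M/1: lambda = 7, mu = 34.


rho = 7/34; P(n) = (1-rho)*rho^n = (1-7/34)*(7/34)^2 = 0.0337

0.0337


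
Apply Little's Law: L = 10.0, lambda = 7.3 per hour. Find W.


W = L / lambda = 10.0 / 7.3 = 1.3699 hours

1.3699 hours


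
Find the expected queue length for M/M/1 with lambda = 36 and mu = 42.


rho = 36/42; Lq = rho^2/(1-rho) = 5.14

5.14


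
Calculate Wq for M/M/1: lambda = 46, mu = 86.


rho = 46/86; Wq = rho/(mu - lambda) = 0.0134 hours

0.0134 hours


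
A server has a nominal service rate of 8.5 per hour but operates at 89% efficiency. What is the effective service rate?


Effective rate = mu * efficiency = 8.5 * 0.89 = 7.57 per hour

7.57 per hour


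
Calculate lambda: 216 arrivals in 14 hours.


lambda = total arrivals / time = 216 / 14 = 15.43 per hour

15.43 per hour


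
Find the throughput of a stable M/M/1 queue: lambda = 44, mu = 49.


For a stable queue (lambda < mu), throughput = lambda = 44 per hour

44 per hour


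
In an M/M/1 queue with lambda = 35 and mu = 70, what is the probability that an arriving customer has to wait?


P(wait) = rho = lambda/mu = 35/70 = 0.5

0.5


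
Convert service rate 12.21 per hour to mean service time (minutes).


Mean service time = 60/mu = 60/12.21 = 4.91 minutes

4.91 minutes


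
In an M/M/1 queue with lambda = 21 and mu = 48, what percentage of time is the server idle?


Idle fraction = (1 - rho) * 100 = (1 - 21/48) * 100 = 56.3%

56.3%


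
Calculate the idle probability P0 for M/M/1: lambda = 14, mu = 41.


P0 = 1 - rho = 1 - 14/41 = 0.6585

0.6585


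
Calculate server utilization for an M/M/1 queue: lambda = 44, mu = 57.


rho = lambda/mu = 44/57 = 0.7719

0.7719


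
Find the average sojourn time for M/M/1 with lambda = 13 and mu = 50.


W = 1/(mu - lambda) = 1/(50 - 13) = 0.027 hours

0.027 hours


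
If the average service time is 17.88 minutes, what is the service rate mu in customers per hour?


mu = 60 / avg_service_time = 60 / 17.88 = 3.36 per hour

3.36 per hour


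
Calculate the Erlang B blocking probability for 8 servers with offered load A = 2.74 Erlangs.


B(N,A) = (A^N/N!) / sum(A^k/k!, k=0..N) with N=8, A=2.74 = 0.0051

0.0051


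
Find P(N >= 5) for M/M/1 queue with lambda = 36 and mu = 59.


P(N >= 5) = rho^5 = (36/59)^5 = 0.0846

0.0846


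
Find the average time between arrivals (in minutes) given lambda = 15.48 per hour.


Mean interarrival time = 60/lambda = 60/15.48 = 3.88 minutes

3.88 minutes


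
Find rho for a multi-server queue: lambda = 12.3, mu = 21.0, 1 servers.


rho = lambda / (c * mu) = 12.3 / (1 * 21.0) = 0.5857

0.5857


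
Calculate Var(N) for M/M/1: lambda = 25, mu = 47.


rho = 25/47; Var(N) = rho/(1-rho)^2 = 2.43

2.43


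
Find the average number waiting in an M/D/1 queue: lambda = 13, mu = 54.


M/D/1: Lq = rho^2 / (2*(1-rho)) where rho = 13/54; Lq = 0.04

0.04


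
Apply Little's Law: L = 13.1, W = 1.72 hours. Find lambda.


lambda = L / W = 13.1 / 1.72 = 7.62 per hour

7.62 per hour


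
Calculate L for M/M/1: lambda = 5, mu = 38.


rho = 5/38; L = rho/(1-rho) = 0.15

0.15


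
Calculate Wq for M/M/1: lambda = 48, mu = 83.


rho = 48/83; Wq = rho/(mu - lambda) = 0.0165 hours

0.0165 hours


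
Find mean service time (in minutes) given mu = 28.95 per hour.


Mean service time = 60/mu = 60/28.95 = 2.07 minutes

2.07 minutes


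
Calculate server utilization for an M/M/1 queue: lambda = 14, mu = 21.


rho = lambda/mu = 14/21 = 0.6667

0.6667


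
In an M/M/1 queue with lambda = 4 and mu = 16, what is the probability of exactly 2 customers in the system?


rho = 4/16; P(n) = (1-rho)*rho^n = (1-4/16)*(4/16)^2 = 0.0469

0.0469


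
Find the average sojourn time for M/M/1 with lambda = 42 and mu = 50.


W = 1/(mu - lambda) = 1/(50 - 42) = 0.125 hours

0.125 hours


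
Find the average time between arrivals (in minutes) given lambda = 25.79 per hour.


Mean interarrival time = 60/lambda = 60/25.79 = 2.33 minutes

2.33 minutes


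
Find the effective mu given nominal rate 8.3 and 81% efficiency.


Effective rate = mu * efficiency = 8.3 * 0.81 = 6.72 per hour

6.72 per hour


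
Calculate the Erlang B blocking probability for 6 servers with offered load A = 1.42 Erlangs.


B(N,A) = (A^N/N!) / sum(A^k/k!, k=0..N) with N=6, A=1.42 = 0.0028

0.0028


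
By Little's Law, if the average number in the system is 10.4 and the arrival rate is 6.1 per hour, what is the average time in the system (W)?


W = L / lambda = 10.4 / 6.1 = 1.7049 hours

1.7049 hours


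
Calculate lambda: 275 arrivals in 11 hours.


lambda = total arrivals / time = 275 / 11 = 25.0 per hour

25.0 per hour


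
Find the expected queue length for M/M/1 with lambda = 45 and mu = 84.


rho = 45/84; Lq = rho^2/(1-rho) = 0.62

0.62


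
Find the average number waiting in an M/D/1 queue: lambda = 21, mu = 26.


M/D/1: Lq = rho^2 / (2*(1-rho)) where rho = 21/26; Lq = 1.7

1.7


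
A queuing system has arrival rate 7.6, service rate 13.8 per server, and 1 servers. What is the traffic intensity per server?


rho = lambda / (c * mu) = 7.6 / (1 * 13.8) = 0.5507

0.5507


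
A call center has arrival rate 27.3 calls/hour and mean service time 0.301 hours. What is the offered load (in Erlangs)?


Offered load a = lambda * E[S] = 27.3 * 0.301 = 8.22 Erlangs

8.22 Erlangs


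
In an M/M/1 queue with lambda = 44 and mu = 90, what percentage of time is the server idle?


Idle fraction = (1 - rho) * 100 = (1 - 44/90) * 100 = 51.1%

51.1%


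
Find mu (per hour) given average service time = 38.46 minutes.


mu = 60 / avg_service_time = 60 / 38.46 = 1.56 per hour

1.56 per hour


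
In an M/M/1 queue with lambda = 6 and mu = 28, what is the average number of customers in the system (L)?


rho = 6/28; L = rho/(1-rho) = 0.27

0.27


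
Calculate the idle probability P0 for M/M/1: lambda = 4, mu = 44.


P0 = 1 - rho = 1 - 4/44 = 0.9091

0.9091


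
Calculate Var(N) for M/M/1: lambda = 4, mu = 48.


rho = 4/48; Var(N) = rho/(1-rho)^2 = 0.1

0.1


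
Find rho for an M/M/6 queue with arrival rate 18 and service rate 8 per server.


rho = lambda/(c*mu) = 18/(6*8) = 0.375

0.375


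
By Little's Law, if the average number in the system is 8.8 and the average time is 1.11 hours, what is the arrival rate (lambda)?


lambda = L / W = 8.8 / 1.11 = 7.93 per hour

7.93 per hour


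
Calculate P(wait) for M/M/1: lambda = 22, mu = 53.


P(wait) = rho = lambda/mu = 22/53 = 0.4151

0.4151


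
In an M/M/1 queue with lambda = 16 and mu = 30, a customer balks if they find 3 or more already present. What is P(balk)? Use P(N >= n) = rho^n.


P(N >= 3) = rho^3 = (16/30)^3 = 0.1517

0.1517


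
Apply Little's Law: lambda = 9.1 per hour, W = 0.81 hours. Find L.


L = lambda * W = 9.1 * 0.81 = 7.37

7.37


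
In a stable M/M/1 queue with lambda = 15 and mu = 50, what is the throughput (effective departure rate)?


For a stable queue (lambda < mu), throughput = lambda = 15 per hour

15 per hour


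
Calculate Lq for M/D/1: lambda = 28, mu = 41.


M/D/1: Lq = rho^2 / (2*(1-rho)) where rho = 28/41; Lq = 0.74

0.74


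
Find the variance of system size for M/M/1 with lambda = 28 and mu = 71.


rho = 28/71; Var(N) = rho/(1-rho)^2 = 1.08

1.08


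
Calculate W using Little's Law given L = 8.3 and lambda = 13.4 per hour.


W = L / lambda = 8.3 / 13.4 = 0.6194 hours

0.6194 hours


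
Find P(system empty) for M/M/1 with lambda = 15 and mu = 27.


P0 = 1 - rho = 1 - 15/27 = 0.4444

0.4444


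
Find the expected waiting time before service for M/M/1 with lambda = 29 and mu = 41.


rho = 29/41; Wq = rho/(mu - lambda) = 0.0589 hours

0.0589 hours


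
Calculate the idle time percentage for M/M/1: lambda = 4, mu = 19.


Idle fraction = (1 - rho) * 100 = (1 - 4/19) * 100 = 78.9%

78.9%


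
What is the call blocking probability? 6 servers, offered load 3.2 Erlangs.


B(N,A) = (A^N/N!) / sum(A^k/k!, k=0..N) with N=6, A=3.2 = 0.0636

0.0636


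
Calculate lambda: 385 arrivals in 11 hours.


lambda = total arrivals / time = 385 / 11 = 35.0 per hour

35.0 per hour


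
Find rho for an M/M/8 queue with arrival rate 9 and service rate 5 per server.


rho = lambda/(c*mu) = 9/(8*5) = 0.225

0.225


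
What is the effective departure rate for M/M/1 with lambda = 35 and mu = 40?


For a stable queue (lambda < mu), throughput = lambda = 35 per hour

35 per hour


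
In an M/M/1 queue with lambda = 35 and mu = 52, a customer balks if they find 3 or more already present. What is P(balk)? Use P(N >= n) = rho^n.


P(N >= 3) = rho^3 = (35/52)^3 = 0.3049

0.3049


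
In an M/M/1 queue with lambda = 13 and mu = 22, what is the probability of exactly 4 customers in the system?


rho = 13/22; P(n) = (1-rho)*rho^n = (1-13/22)*(13/22)^4 = 0.0499

0.0499


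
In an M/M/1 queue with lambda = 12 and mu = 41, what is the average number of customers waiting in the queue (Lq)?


rho = 12/41; Lq = rho^2/(1-rho) = 0.12

0.12


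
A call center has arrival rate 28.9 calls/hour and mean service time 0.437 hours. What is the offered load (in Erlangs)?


Offered load a = lambda * E[S] = 28.9 * 0.437 = 12.63 Erlangs

12.63 Erlangs


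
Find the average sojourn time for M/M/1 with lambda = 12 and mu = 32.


W = 1/(mu - lambda) = 1/(32 - 12) = 0.05 hours

0.05 hours


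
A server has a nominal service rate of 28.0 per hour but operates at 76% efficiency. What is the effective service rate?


Effective rate = mu * efficiency = 28.0 * 0.76 = 21.28 per hour

21.28 per hour


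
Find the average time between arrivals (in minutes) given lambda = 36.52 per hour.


Mean interarrival time = 60/lambda = 60/36.52 = 1.64 minutes

1.64 minutes


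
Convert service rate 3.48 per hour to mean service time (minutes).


Mean service time = 60/mu = 60/3.48 = 17.24 minutes

17.24 minutes


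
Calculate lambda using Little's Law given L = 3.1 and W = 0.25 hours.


lambda = L / W = 3.1 / 0.25 = 12.4 per hour

12.4 per hour


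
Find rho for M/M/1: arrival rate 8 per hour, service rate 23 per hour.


rho = lambda/mu = 8/23 = 0.3478

0.3478


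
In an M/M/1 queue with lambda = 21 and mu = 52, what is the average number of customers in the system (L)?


rho = 21/52; L = rho/(1-rho) = 0.68

0.68


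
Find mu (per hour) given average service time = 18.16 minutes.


mu = 60 / avg_service_time = 60 / 18.16 = 3.3 per hour

3.3 per hour


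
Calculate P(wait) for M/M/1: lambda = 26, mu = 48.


P(wait) = rho = lambda/mu = 26/48 = 0.5417

0.5417


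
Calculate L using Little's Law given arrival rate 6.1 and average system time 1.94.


L = lambda * W = 6.1 * 1.94 = 11.83

11.83


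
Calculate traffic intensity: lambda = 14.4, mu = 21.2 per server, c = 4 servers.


rho = lambda / (c * mu) = 14.4 / (4 * 21.2) = 0.1698

0.1698


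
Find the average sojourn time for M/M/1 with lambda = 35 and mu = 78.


W = 1/(mu - lambda) = 1/(78 - 35) = 0.0233 hours

0.0233 hours


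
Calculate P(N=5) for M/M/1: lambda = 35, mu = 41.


rho = 35/41; P(n) = (1-rho)*rho^n = (1-35/41)*(35/41)^5 = 0.0663

0.0663


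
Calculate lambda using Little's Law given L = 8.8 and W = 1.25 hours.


lambda = L / W = 8.8 / 1.25 = 7.04 per hour

7.04 per hour


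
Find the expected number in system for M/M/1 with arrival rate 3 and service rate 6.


rho = 3/6; L = rho/(1-rho) = 1.0

1.0


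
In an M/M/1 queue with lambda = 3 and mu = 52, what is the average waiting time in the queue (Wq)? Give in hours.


rho = 3/52; Wq = rho/(mu - lambda) = 0.0012 hours

0.0012 hours


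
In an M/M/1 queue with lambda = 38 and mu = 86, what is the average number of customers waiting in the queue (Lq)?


rho = 38/86; Lq = rho^2/(1-rho) = 0.35

0.35


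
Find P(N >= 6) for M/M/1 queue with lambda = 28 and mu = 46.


P(N >= 6) = rho^6 = (28/46)^6 = 0.0509

0.0509


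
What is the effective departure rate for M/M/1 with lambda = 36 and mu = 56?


For a stable queue (lambda < mu), throughput = lambda = 36 per hour

36 per hour


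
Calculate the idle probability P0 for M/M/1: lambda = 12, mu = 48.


P0 = 1 - rho = 1 - 12/48 = 0.75

0.75


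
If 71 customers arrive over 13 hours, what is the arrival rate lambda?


lambda = total arrivals / time = 71 / 13 = 5.46 per hour

5.46 per hour


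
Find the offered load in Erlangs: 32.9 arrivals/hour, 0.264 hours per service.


Offered load a = lambda * E[S] = 32.9 * 0.264 = 8.69 Erlangs

8.69 Erlangs


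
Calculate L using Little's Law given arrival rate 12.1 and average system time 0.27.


L = lambda * W = 12.1 * 0.27 = 3.27

3.27


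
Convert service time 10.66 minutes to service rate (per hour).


mu = 60 / avg_service_time = 60 / 10.66 = 5.63 per hour

5.63 per hour


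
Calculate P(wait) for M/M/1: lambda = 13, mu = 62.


P(wait) = rho = lambda/mu = 13/62 = 0.2097

0.2097


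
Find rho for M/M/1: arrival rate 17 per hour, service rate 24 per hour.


rho = lambda/mu = 17/24 = 0.7083

0.7083


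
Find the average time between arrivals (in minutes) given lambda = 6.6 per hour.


Mean interarrival time = 60/lambda = 60/6.6 = 9.09 minutes

9.09 minutes


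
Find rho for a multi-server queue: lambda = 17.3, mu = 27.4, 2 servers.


rho = lambda / (c * mu) = 17.3 / (2 * 27.4) = 0.3157

0.3157


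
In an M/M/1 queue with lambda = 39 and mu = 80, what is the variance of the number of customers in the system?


rho = 39/80; Var(N) = rho/(1-rho)^2 = 1.86

1.86


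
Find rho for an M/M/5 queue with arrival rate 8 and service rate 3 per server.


rho = lambda/(c*mu) = 8/(5*3) = 0.5333

0.5333


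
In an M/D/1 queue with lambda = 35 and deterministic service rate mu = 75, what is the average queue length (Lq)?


M/D/1: Lq = rho^2 / (2*(1-rho)) where rho = 35/75; Lq = 0.2

0.2


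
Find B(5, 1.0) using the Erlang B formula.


B(N,A) = (A^N/N!) / sum(A^k/k!, k=0..N) with N=5, A=1.0 = 0.0031

0.0031


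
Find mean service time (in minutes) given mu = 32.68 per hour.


Mean service time = 60/mu = 60/32.68 = 1.84 minutes

1.84 minutes


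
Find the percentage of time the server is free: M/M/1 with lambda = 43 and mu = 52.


Idle fraction = (1 - rho) * 100 = (1 - 43/52) * 100 = 17.3%

17.3%


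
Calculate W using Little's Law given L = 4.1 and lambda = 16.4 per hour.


W = L / lambda = 4.1 / 16.4 = 0.25 hours

0.25 hours


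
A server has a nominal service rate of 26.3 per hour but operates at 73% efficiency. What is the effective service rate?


Effective rate = mu * efficiency = 26.3 * 0.73 = 19.2 per hour

19.2 per hour


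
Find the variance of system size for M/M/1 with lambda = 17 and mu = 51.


rho = 17/51; Var(N) = rho/(1-rho)^2 = 0.75

0.75


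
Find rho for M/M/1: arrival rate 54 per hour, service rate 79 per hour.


rho = lambda/mu = 54/79 = 0.6835

0.6835


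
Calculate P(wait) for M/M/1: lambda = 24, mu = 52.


P(wait) = rho = lambda/mu = 24/52 = 0.4615

0.4615


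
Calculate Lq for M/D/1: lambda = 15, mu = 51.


M/D/1: Lq = rho^2 / (2*(1-rho)) where rho = 15/51; Lq = 0.06

0.06


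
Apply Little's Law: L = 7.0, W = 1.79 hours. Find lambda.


lambda = L / W = 7.0 / 1.79 = 3.91 per hour

3.91 per hour


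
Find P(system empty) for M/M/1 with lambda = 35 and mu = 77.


P0 = 1 - rho = 1 - 35/77 = 0.5455

0.5455


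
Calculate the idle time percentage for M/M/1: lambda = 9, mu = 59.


Idle fraction = (1 - rho) * 100 = (1 - 9/59) * 100 = 84.7%

84.7%


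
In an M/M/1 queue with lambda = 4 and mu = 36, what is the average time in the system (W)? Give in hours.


W = 1/(mu - lambda) = 1/(36 - 4) = 0.0313 hours

0.0313 hours


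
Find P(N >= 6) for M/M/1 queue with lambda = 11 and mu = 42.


P(N >= 6) = rho^6 = (11/42)^6 = 0.0003

0.0003


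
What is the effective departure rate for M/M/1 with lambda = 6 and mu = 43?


For a stable queue (lambda < mu), throughput = lambda = 6 per hour

6 per hour


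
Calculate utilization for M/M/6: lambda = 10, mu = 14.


rho = lambda/(c*mu) = 10/(6*14) = 0.119

0.119


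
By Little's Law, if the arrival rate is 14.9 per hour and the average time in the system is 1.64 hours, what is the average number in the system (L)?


L = lambda * W = 14.9 * 1.64 = 24.44

24.44


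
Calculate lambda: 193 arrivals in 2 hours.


lambda = total arrivals / time = 193 / 2 = 96.5 per hour

96.5 per hour


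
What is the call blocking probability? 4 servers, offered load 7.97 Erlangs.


B(N,A) = (A^N/N!) / sum(A^k/k!, k=0..N) with N=4, A=7.97 = 0.5733

0.5733


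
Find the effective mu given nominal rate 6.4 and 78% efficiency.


Effective rate = mu * efficiency = 6.4 * 0.78 = 4.99 per hour

4.99 per hour


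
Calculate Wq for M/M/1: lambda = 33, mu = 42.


rho = 33/42; Wq = rho/(mu - lambda) = 0.0873 hours

0.0873 hours


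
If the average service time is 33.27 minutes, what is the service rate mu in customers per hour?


mu = 60 / avg_service_time = 60 / 33.27 = 1.8 per hour

1.8 per hour


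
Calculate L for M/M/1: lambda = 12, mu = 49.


rho = 12/49; L = rho/(1-rho) = 0.32

0.32


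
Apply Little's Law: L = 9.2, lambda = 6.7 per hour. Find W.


W = L / lambda = 9.2 / 6.7 = 1.3731 hours

1.3731 hours


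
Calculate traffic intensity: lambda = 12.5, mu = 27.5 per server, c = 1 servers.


rho = lambda / (c * mu) = 12.5 / (1 * 27.5) = 0.4545

0.4545


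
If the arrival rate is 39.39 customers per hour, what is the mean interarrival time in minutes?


Mean interarrival time = 60/lambda = 60/39.39 = 1.52 minutes

1.52 minutes


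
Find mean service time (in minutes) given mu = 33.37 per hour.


Mean service time = 60/mu = 60/33.37 = 1.8 minutes

1.8 minutes


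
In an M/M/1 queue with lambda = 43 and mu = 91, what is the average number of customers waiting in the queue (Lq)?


rho = 43/91; Lq = rho^2/(1-rho) = 0.42

0.42


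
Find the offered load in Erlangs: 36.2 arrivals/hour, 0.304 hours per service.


Offered load a = lambda * E[S] = 36.2 * 0.304 = 11.0 Erlangs

11.0 Erlangs


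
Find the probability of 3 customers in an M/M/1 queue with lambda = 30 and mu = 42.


rho = 30/42; P(n) = (1-rho)*rho^n = (1-30/42)*(30/42)^3 = 0.1041

0.1041


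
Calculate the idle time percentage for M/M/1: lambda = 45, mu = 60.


Idle fraction = (1 - rho) * 100 = (1 - 45/60) * 100 = 25.0%

25.0%


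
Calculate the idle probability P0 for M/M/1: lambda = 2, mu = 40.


P0 = 1 - rho = 1 - 2/40 = 0.95

0.95


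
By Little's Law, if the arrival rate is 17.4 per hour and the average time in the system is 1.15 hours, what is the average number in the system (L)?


L = lambda * W = 17.4 * 1.15 = 20.01

20.01


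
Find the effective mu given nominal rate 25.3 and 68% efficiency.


Effective rate = mu * efficiency = 25.3 * 0.68 = 17.2 per hour

17.2 per hour


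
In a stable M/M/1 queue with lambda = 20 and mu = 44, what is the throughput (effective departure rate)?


For a stable queue (lambda < mu), throughput = lambda = 20 per hour

20 per hour


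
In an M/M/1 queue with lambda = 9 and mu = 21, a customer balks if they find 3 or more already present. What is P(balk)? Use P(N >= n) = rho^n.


P(N >= 3) = rho^3 = (9/21)^3 = 0.0787

0.0787


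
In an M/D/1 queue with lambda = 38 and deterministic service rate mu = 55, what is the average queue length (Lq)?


M/D/1: Lq = rho^2 / (2*(1-rho)) where rho = 38/55; Lq = 0.77

0.77


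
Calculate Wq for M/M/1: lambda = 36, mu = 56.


rho = 36/56; Wq = rho/(mu - lambda) = 0.0321 hours

0.0321 hours


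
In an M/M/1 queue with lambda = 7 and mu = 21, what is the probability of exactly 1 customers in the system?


rho = 7/21; P(n) = (1-rho)*rho^n = (1-7/21)*(7/21)^1 = 0.2222

0.2222


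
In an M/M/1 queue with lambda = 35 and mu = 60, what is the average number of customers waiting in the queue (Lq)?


rho = 35/60; Lq = rho^2/(1-rho) = 0.82

0.82


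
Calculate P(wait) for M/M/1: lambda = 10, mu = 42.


P(wait) = rho = lambda/mu = 10/42 = 0.2381

0.2381


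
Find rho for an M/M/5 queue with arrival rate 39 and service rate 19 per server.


rho = lambda/(c*mu) = 39/(5*19) = 0.4105

0.4105


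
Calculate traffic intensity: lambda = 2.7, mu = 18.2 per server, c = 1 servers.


rho = lambda / (c * mu) = 2.7 / (1 * 18.2) = 0.1484

0.1484


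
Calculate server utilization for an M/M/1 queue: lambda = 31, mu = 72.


rho = lambda/mu = 31/72 = 0.4306

0.4306


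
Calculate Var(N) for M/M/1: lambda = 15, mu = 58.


rho = 15/58; Var(N) = rho/(1-rho)^2 = 0.47

0.47


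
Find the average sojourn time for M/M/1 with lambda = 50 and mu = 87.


W = 1/(mu - lambda) = 1/(87 - 50) = 0.027 hours

0.027 hours


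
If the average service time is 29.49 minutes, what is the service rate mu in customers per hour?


mu = 60 / avg_service_time = 60 / 29.49 = 2.03 per hour

2.03 per hour


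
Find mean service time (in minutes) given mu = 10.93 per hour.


Mean service time = 60/mu = 60/10.93 = 5.49 minutes

5.49 minutes


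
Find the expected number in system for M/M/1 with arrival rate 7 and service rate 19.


rho = 7/19; L = rho/(1-rho) = 0.58

0.58


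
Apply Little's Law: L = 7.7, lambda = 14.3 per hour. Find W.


W = L / lambda = 7.7 / 14.3 = 0.5385 hours

0.5385 hours


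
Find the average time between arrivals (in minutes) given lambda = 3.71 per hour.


Mean interarrival time = 60/lambda = 60/3.71 = 16.17 minutes

16.17 minutes


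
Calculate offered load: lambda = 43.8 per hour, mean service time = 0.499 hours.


Offered load a = lambda * E[S] = 43.8 * 0.499 = 21.86 Erlangs

21.86 Erlangs


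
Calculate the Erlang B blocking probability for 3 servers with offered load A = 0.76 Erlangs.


B(N,A) = (A^N/N!) / sum(A^k/k!, k=0..N) with N=3, A=0.76 = 0.0345

0.0345


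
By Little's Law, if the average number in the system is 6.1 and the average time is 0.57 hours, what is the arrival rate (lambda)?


lambda = L / W = 6.1 / 0.57 = 10.7 per hour

10.7 per hour


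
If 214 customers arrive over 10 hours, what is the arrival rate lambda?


lambda = total arrivals / time = 214 / 10 = 21.4 per hour

21.4 per hour


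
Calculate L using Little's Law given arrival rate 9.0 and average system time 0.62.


L = lambda * W = 9.0 * 0.62 = 5.58

5.58


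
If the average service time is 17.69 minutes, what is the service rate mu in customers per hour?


mu = 60 / avg_service_time = 60 / 17.69 = 3.39 per hour

3.39 per hour


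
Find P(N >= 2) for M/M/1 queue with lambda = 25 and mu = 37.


P(N >= 2) = rho^2 = (25/37)^2 = 0.4565

0.4565


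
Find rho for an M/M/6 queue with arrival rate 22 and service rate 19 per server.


rho = lambda/(c*mu) = 22/(6*19) = 0.193

0.193


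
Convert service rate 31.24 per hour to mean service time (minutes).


Mean service time = 60/mu = 60/31.24 = 1.92 minutes

1.92 minutes


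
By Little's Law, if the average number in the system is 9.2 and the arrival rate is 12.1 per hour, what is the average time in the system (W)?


W = L / lambda = 9.2 / 12.1 = 0.7603 hours

0.7603 hours


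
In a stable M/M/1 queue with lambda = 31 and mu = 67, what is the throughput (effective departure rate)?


For a stable queue (lambda < mu), throughput = lambda = 31 per hour

31 per hour


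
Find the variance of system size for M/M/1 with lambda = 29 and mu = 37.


rho = 29/37; Var(N) = rho/(1-rho)^2 = 16.77

16.77


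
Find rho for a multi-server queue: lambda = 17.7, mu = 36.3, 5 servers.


rho = lambda / (c * mu) = 17.7 / (5 * 36.3) = 0.0975

0.0975


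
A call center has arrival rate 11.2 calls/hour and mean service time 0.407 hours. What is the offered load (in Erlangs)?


Offered load a = lambda * E[S] = 11.2 * 0.407 = 4.56 Erlangs

4.56 Erlangs


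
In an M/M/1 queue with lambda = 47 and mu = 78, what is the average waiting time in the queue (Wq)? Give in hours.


rho = 47/78; Wq = rho/(mu - lambda) = 0.0194 hours

0.0194 hours


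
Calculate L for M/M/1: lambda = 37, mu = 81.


rho = 37/81; L = rho/(1-rho) = 0.84

0.84


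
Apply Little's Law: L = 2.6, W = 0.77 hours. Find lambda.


lambda = L / W = 2.6 / 0.77 = 3.38 per hour

3.38 per hour


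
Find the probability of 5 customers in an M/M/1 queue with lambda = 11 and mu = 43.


rho = 11/43; P(n) = (1-rho)*rho^n = (1-11/43)*(11/43)^5 = 0.0008

0.0008


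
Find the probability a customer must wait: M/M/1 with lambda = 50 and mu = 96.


P(wait) = rho = lambda/mu = 50/96 = 0.5208

0.5208


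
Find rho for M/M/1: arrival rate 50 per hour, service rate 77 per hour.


rho = lambda/mu = 50/77 = 0.6494

0.6494


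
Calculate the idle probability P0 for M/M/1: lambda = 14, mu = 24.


P0 = 1 - rho = 1 - 14/24 = 0.4167

0.4167


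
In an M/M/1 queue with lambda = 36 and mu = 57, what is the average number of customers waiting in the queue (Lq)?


rho = 36/57; Lq = rho^2/(1-rho) = 1.08

1.08


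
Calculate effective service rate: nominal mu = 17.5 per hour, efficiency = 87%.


Effective rate = mu * efficiency = 17.5 * 0.87 = 15.23 per hour

15.23 per hour


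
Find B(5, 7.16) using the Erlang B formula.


B(N,A) = (A^N/N!) / sum(A^k/k!, k=0..N) with N=5, A=7.16 = 0.434

0.434


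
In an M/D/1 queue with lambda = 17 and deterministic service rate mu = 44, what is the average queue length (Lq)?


M/D/1: Lq = rho^2 / (2*(1-rho)) where rho = 17/44; Lq = 0.12

0.12


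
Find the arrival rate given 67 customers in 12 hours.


lambda = total arrivals / time = 67 / 12 = 5.58 per hour

5.58 per hour


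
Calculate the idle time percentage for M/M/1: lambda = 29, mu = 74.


Idle fraction = (1 - rho) * 100 = (1 - 29/74) * 100 = 60.8%

60.8%


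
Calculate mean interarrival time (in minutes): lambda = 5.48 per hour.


Mean interarrival time = 60/lambda = 60/5.48 = 10.95 minutes

10.95 minutes


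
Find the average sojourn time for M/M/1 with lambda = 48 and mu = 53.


W = 1/(mu - lambda) = 1/(53 - 48) = 0.2 hours

0.2 hours


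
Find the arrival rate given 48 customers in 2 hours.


lambda = total arrivals / time = 48 / 2 = 24.0 per hour

24.0 per hour


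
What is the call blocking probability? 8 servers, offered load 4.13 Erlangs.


B(N,A) = (A^N/N!) / sum(A^k/k!, k=0..N) with N=8, A=4.13 = 0.0346

0.0346


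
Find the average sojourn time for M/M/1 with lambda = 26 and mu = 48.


W = 1/(mu - lambda) = 1/(48 - 26) = 0.0455 hours

0.0455 hours


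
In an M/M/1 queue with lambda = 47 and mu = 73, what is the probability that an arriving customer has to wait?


P(wait) = rho = lambda/mu = 47/73 = 0.6438

0.6438


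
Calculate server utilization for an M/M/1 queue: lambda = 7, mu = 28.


rho = lambda/mu = 7/28 = 0.25

0.25


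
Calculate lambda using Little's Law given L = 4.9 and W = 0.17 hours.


lambda = L / W = 4.9 / 0.17 = 28.82 per hour

28.82 per hour


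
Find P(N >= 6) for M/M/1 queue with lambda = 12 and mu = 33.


P(N >= 6) = rho^6 = (12/33)^6 = 0.0023

0.0023


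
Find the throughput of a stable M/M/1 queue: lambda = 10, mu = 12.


For a stable queue (lambda < mu), throughput = lambda = 10 per hour

10 per hour


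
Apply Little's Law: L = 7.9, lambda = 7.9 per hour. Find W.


W = L / lambda = 7.9 / 7.9 = 1.0 hours

1.0 hours


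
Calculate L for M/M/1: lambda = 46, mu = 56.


rho = 46/56; L = rho/(1-rho) = 4.6

4.6


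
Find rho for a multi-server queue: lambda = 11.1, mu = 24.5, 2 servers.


rho = lambda / (c * mu) = 11.1 / (2 * 24.5) = 0.2265

0.2265


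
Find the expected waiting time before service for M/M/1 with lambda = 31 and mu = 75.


rho = 31/75; Wq = rho/(mu - lambda) = 0.0094 hours

0.0094 hours


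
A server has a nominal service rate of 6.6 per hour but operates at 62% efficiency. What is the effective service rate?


Effective rate = mu * efficiency = 6.6 * 0.62 = 4.09 per hour

4.09 per hour


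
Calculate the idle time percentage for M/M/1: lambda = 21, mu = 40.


Idle fraction = (1 - rho) * 100 = (1 - 21/40) * 100 = 47.5%

47.5%


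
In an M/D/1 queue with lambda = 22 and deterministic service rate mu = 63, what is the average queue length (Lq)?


M/D/1: Lq = rho^2 / (2*(1-rho)) where rho = 22/63; Lq = 0.09

0.09


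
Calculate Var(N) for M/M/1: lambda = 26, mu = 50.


rho = 26/50; Var(N) = rho/(1-rho)^2 = 2.26

2.26


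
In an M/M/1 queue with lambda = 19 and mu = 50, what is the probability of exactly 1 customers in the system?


rho = 19/50; P(n) = (1-rho)*rho^n = (1-19/50)*(19/50)^1 = 0.2356

0.2356


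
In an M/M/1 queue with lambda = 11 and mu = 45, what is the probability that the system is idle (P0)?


P0 = 1 - rho = 1 - 11/45 = 0.7556

0.7556


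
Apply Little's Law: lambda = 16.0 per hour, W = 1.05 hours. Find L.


L = lambda * W = 16.0 * 1.05 = 16.8

16.8


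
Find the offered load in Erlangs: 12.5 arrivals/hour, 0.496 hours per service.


Offered load a = lambda * E[S] = 12.5 * 0.496 = 6.2 Erlangs

6.2 Erlangs


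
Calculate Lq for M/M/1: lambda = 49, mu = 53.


rho = 49/53; Lq = rho^2/(1-rho) = 11.33

11.33


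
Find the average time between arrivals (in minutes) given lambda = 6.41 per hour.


Mean interarrival time = 60/lambda = 60/6.41 = 9.36 minutes

9.36 minutes


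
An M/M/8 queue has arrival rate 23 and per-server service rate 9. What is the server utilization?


rho = lambda/(c*mu) = 23/(8*9) = 0.3194

0.3194


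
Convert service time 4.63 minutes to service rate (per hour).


mu = 60 / avg_service_time = 60 / 4.63 = 12.96 per hour

12.96 per hour


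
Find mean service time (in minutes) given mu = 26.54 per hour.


Mean service time = 60/mu = 60/26.54 = 2.26 minutes

2.26 minutes


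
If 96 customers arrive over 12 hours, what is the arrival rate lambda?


lambda = total arrivals / time = 96 / 12 = 8.0 per hour

8.0 per hour


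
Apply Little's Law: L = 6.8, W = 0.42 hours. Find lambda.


lambda = L / W = 6.8 / 0.42 = 16.19 per hour

16.19 per hour


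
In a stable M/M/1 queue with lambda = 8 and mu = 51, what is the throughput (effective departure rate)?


For a stable queue (lambda < mu), throughput = lambda = 8 per hour

8 per hour


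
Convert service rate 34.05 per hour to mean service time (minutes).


Mean service time = 60/mu = 60/34.05 = 1.76 minutes

1.76 minutes


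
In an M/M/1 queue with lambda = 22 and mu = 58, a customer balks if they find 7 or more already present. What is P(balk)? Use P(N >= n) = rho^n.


P(N >= 7) = rho^7 = (22/58)^7 = 0.0011

0.0011


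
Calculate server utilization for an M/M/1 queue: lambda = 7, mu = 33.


rho = lambda/mu = 7/33 = 0.2121

0.2121


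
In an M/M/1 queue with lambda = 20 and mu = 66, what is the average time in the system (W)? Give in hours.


W = 1/(mu - lambda) = 1/(66 - 20) = 0.0217 hours

0.0217 hours


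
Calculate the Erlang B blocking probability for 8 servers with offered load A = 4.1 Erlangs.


B(N,A) = (A^N/N!) / sum(A^k/k!, k=0..N) with N=8, A=4.1 = 0.0336

0.0336


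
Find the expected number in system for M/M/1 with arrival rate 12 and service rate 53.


rho = 12/53; L = rho/(1-rho) = 0.29

0.29


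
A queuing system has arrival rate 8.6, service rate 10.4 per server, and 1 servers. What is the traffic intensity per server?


rho = lambda / (c * mu) = 8.6 / (1 * 10.4) = 0.8269

0.8269


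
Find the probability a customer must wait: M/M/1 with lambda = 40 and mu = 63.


P(wait) = rho = lambda/mu = 40/63 = 0.6349

0.6349


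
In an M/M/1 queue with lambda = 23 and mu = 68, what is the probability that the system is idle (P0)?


P0 = 1 - rho = 1 - 23/68 = 0.6618

0.6618


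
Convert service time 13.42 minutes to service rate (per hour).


mu = 60 / avg_service_time = 60 / 13.42 = 4.47 per hour

4.47 per hour


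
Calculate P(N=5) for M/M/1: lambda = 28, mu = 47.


rho = 28/47; P(n) = (1-rho)*rho^n = (1-28/47)*(28/47)^5 = 0.0303

0.0303


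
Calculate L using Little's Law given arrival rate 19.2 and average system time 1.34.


L = lambda * W = 19.2 * 1.34 = 25.73

25.73


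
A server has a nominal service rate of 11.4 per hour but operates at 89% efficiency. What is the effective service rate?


Effective rate = mu * efficiency = 11.4 * 0.89 = 10.15 per hour

10.15 per hour


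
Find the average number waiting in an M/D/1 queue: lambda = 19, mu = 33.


M/D/1: Lq = rho^2 / (2*(1-rho)) where rho = 19/33; Lq = 0.39

0.39


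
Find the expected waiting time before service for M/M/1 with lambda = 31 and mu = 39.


rho = 31/39; Wq = rho/(mu - lambda) = 0.0994 hours

0.0994 hours


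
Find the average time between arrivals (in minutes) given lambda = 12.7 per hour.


Mean interarrival time = 60/lambda = 60/12.7 = 4.72 minutes

4.72 minutes


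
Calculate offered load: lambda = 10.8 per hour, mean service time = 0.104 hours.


Offered load a = lambda * E[S] = 10.8 * 0.104 = 1.12 Erlangs

1.12 Erlangs


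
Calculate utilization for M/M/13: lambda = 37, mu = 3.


rho = lambda/(c*mu) = 37/(13*3) = 0.9487

0.9487


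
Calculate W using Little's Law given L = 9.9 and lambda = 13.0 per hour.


W = L / lambda = 9.9 / 13.0 = 0.7615 hours

0.7615 hours


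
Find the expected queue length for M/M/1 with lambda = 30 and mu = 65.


rho = 30/65; Lq = rho^2/(1-rho) = 0.4

0.4


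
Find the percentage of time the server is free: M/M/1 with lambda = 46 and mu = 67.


Idle fraction = (1 - rho) * 100 = (1 - 46/67) * 100 = 31.3%

31.3%


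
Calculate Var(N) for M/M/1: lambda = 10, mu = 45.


rho = 10/45; Var(N) = rho/(1-rho)^2 = 0.37

0.37


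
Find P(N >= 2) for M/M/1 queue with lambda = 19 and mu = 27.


P(N >= 2) = rho^2 = (19/27)^2 = 0.4952

0.4952


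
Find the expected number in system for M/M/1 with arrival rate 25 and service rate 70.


rho = 25/70; L = rho/(1-rho) = 0.56

0.56


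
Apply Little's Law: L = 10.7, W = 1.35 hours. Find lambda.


lambda = L / W = 10.7 / 1.35 = 7.93 per hour

7.93 per hour


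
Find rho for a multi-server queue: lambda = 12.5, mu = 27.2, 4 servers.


rho = lambda / (c * mu) = 12.5 / (4 * 27.2) = 0.1149

0.1149


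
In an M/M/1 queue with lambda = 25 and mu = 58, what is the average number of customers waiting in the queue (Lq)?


rho = 25/58; Lq = rho^2/(1-rho) = 0.33

0.33


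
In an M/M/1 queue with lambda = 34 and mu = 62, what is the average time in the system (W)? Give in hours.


W = 1/(mu - lambda) = 1/(62 - 34) = 0.0357 hours

0.0357 hours


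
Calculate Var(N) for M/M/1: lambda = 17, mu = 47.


rho = 17/47; Var(N) = rho/(1-rho)^2 = 0.89

0.89


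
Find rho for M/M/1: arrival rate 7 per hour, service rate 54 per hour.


rho = lambda/mu = 7/54 = 0.1296

0.1296


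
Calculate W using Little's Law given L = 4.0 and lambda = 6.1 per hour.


W = L / lambda = 4.0 / 6.1 = 0.6557 hours

0.6557 hours


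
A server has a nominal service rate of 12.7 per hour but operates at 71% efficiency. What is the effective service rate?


Effective rate = mu * efficiency = 12.7 * 0.71 = 9.02 per hour

9.02 per hour


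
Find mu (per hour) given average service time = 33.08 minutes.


mu = 60 / avg_service_time = 60 / 33.08 = 1.81 per hour

1.81 per hour


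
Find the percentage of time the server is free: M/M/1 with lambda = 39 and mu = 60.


Idle fraction = (1 - rho) * 100 = (1 - 39/60) * 100 = 35.0%

35.0%


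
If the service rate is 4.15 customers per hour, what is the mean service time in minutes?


Mean service time = 60/mu = 60/4.15 = 14.46 minutes

14.46 minutes


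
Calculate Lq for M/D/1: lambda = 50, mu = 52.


M/D/1: Lq = rho^2 / (2*(1-rho)) where rho = 50/52; Lq = 12.02

12.02


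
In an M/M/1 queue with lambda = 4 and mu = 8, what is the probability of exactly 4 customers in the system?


rho = 4/8; P(n) = (1-rho)*rho^n = (1-4/8)*(4/8)^4 = 0.0313

0.0313


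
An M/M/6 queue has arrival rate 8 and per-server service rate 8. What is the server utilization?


rho = lambda/(c*mu) = 8/(6*8) = 0.1667

0.1667


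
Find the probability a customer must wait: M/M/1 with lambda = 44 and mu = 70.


P(wait) = rho = lambda/mu = 44/70 = 0.6286

0.6286


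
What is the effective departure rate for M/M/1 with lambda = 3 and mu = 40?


For a stable queue (lambda < mu), throughput = lambda = 3 per hour

3 per hour


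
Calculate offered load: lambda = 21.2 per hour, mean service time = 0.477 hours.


Offered load a = lambda * E[S] = 21.2 * 0.477 = 10.11 Erlangs

10.11 Erlangs


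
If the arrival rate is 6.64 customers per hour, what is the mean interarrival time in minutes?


Mean interarrival time = 60/lambda = 60/6.64 = 9.04 minutes

9.04 minutes


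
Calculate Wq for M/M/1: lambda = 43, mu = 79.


rho = 43/79; Wq = rho/(mu - lambda) = 0.0151 hours

0.0151 hours


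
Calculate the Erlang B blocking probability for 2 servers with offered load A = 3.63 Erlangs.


B(N,A) = (A^N/N!) / sum(A^k/k!, k=0..N) with N=2, A=3.63 = 0.5873

0.5873


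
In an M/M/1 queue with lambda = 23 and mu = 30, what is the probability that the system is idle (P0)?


P0 = 1 - rho = 1 - 23/30 = 0.2333

0.2333


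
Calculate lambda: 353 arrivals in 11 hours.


lambda = total arrivals / time = 353 / 11 = 32.09 per hour

32.09 per hour


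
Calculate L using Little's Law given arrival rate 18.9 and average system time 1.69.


L = lambda * W = 18.9 * 1.69 = 31.94

31.94


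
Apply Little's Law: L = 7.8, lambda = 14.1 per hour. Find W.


W = L / lambda = 7.8 / 14.1 = 0.5532 hours

0.5532 hours


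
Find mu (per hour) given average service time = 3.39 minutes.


mu = 60 / avg_service_time = 60 / 3.39 = 17.7 per hour

17.7 per hour


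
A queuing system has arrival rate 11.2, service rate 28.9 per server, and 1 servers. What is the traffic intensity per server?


rho = lambda / (c * mu) = 11.2 / (1 * 28.9) = 0.3875

0.3875


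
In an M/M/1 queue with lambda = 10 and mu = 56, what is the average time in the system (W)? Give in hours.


W = 1/(mu - lambda) = 1/(56 - 10) = 0.0217 hours

0.0217 hours


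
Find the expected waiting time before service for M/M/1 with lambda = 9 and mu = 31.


rho = 9/31; Wq = rho/(mu - lambda) = 0.0132 hours

0.0132 hours
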